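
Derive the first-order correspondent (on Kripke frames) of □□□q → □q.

This is a Sahlqvist (Geach-type) schema ◇^0□^3q → □^1◇^0q.
Minimal-valuation argument: fix x; take any y with xR^0y and any z with xR^1z. Set V(q) to the set of worlds R-reachable from y in exactly 3 steps. Then □^3q holds at y, so the antecedent holds at x; validity forces ◇^0q at z, giving a w with zR^0w and yR^3w.
First-order correspondent: ∀x ∀z (xRz → ∃w (xR³w ∧ z = w)).

∀x ∀z (xRz → ∃w (xR³w ∧ z = w))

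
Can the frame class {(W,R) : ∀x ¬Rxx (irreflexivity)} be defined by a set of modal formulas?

Modal frame validity is preserved under surjective bounded morphisms.
The 3-cycle (worlds 0,1,2 with 0→1→2→0) is irreflexive, and the map sending every world to a single reflexive point • is a surjective bounded morphism (forth: every edge maps to (•,•); back: every world has a successor). So any modal formula valid on the 3-cycle is also valid on the reflexive point, which is not irreflexive.
So the class is not modally definable.

No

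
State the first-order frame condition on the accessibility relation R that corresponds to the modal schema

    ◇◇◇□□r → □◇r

∀x ∀y ∀z ((xR³y ∧ xRz) → ∃w (yR²w ∧ zRw))

This is a Sahlqvist (Geach-type) schema ◇^3□^2r → □^1◇^1r.
Minimal-valuation argument: fix x; take any y with xR^3y and any z with xR^1z. Set V(r) to the set of worlds R-reachable from y in exactly 2 steps. Then □^2r holds at y, so the antecedent holds at x; validity forces ◇^1r at z, giving a w with zR^1w and yR^2w.
First-order correspondent: ∀x ∀y ∀z ((xR³y ∧ xRz) → ∃w (yR²w ∧ zRw)).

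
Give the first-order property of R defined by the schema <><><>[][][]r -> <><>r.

This is a Sahlqvist (Geach-type) schema ◇^3□^3r → □^0◇^2r.
First-order correspondent: forall x forall y (x R^3 y -> exists w (y R^3 w & x R^2 w)).

forall x forall y (x R^3 y -> exists w (y R^3 w & x R^2 w))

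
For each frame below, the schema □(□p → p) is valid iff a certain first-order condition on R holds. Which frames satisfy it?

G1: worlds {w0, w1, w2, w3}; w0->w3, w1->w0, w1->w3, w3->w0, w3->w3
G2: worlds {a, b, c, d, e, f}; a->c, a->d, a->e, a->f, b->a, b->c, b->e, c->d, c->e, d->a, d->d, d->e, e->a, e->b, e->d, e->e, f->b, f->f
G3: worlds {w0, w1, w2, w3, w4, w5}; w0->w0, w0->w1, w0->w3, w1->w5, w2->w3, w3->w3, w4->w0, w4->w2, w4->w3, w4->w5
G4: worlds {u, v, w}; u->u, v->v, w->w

G4

This is the axiom for shift-reflexivity; its first-order frame correspondent is ∀x ∀y (Rxy → Ryy).
G1: fails — Rw1w0 but not Rw0w0.
G2: fails — Rbc but not Rcc.
G3: fails — Rw1w5 but not Rw5w5.
G4: condition met.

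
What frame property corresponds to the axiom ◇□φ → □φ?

Equivalently (dual form): ◇φ → □◇φ.
Suppose ◇φ→□◇φ is valid. Take Rxy, Rxz and set V(φ)={y}. Then ◇φ at x, so □◇φ at x, so ◇φ at z, so some w with Rzw has φ; w=y, i.e. Rzy. By symmetry of the argument, Ryz.
Conversely, on a frame with the Euclidean property the schema holds at every world under every valuation.
So the correspondent is the Euclidean property.

The Euclidean property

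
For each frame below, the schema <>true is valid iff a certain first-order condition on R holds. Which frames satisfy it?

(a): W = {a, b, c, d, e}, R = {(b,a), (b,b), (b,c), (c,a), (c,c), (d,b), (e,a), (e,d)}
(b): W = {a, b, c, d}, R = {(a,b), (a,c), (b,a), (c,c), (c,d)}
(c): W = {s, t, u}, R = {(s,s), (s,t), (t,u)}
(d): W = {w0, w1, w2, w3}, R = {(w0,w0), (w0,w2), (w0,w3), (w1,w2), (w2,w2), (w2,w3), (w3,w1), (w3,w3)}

(d)

The schema corresponds to seriality: forall x exists y Rxy.
(a): fails — world a has no successor.
(b): fails — world d has no successor.
(c): fails — world u has no successor.
(d): satisfies the condition.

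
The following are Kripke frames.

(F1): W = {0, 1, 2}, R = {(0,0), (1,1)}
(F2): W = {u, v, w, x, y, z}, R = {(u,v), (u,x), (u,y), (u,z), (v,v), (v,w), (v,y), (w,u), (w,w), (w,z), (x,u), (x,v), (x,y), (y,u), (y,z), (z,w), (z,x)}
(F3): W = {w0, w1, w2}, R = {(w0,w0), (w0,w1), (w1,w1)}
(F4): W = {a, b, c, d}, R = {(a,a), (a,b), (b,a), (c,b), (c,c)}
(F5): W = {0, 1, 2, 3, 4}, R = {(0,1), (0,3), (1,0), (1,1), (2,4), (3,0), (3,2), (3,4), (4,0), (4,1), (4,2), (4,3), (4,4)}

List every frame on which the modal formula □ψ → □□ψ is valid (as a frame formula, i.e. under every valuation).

The schema corresponds to transitivity: ∀x ∀y ∀z (Rxy ∧ Ryz → Rxz).
(F1): holds.
(F2): fails — Ruv and Rvw but not Ruw.
(F3): holds.
(F4): fails — Rba and Rab but not Rbb.
(F5): fails — R10 and R03 but not R13.
Valid on: (F1), (F3).

(F1), (F3)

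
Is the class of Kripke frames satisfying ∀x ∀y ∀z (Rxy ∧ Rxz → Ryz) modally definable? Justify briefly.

Yes — defined by ◇q → □◇q

This is a Sahlqvist condition; the 5 axiom ◇q → □◇q defines it.
Suppose ◇q→□◇q is valid. Take Rxy, Rxz and set V(q)={y}. Then ◇q at x, so □◇q at x, so ◇q at z, so some w with Rzw has q; w=y, i.e. Rzy. By symmetry of the argument, Ryz.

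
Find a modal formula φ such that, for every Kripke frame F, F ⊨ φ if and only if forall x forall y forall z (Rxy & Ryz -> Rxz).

□r → □□r

This is transitivity; the standard corresponding axiom is 4: □r → □□r.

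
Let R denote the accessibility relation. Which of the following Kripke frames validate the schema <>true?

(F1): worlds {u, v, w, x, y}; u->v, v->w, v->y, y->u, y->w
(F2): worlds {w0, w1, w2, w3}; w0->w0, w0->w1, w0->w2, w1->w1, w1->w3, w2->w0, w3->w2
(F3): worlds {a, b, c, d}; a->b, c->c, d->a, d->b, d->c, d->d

This is the axiom for seriality; its first-order frame correspondent is forall x exists y Rxy.
(F1): fails — world w has no successor.
(F2): holds.
(F3): fails — world b has no successor.

(F2)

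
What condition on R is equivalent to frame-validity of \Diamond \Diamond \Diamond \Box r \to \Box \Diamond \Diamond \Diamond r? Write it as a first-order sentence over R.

\forall x \forall y \forall z ((x R^3 y \wedge xRz) \to \exists w (yRw \wedge z R^3 w))

This is a Sahlqvist (Geach-type) schema ◇^3□^1r → □^1◇^3r.
Minimal-valuation argument: fix x; take any y with xR^3y and any z with xR^1z. Set V(r) to the set of worlds R-reachable from y in exactly 1 step. Then □^1r holds at y, so the antecedent holds at x; validity forces ◇^3r at z, giving a w with zR^3w and yR^1w.
First-order correspondent: \forall x \forall y \forall z ((x R^3 y \wedge xRz) \to \exists w (yRw \wedge z R^3 w)).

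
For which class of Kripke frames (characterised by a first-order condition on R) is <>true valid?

Seriality

◇⊤ holds at w iff w has a successor, so frame-validity of ◇⊤ is exactly seriality. Equivalently via □φ → ◇φ:
Suppose □φ→◇φ is valid. At any x set V(φ)=W. Then □φ at x, so ◇φ at x, so x has a successor.
The converse is a direct semantic check.
So the correspondent is seriality.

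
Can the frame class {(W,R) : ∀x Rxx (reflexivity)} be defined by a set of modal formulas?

The condition is reflexivity. A defining modal formula is □p → p.
Suppose □p→p is valid. At any x set V(p)={w : Rxw}. Then □p holds at x, so p holds at x, i.e. Rxx.

Yes, by □p → p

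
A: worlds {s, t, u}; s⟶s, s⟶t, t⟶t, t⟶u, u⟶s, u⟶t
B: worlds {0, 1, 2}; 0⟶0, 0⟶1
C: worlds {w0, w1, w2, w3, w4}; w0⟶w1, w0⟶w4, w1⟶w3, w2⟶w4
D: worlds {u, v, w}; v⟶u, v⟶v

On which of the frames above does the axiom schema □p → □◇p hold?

A

The schema corresponds to a generalized confluence (Geach) condition: ∀x ∀z (xRz → ∃w (xRw ∧ zRw)).
A: holds.
B: fails — 0R1 but no w with 0Rw and 1Rw.
C: fails — w0Rw1 but no w with w0Rw and w1Rw.
D: fails — vRu but no t with vRt and uRt.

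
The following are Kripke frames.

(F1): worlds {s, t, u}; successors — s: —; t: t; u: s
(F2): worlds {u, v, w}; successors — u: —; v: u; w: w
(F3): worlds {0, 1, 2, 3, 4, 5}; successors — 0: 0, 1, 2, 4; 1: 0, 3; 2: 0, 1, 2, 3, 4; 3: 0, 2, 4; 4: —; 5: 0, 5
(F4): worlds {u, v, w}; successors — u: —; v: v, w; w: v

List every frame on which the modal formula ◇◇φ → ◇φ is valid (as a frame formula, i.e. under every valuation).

The schema corresponds to transitivity: ∀x ∀y ∀z (Rxy ∧ Ryz → Rxz).
(F1): satisfies the condition.
(F2): satisfies the condition.
(F3): fails — R10 and R02 but not R12.
(F4): fails — Rwv and Rvw but not Rww.

(F1), (F2)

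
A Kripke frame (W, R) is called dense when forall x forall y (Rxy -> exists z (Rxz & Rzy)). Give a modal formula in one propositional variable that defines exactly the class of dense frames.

□□p → □p

The condition is density. The C4 schema □□p → □p defines it.
Suppose □□p→□p is valid. Take Rxy and set V(p)={w : xR²w}. Then □□p at x, so □p at x, so p at y, i.e. ∃z(Rxz∧Rzy).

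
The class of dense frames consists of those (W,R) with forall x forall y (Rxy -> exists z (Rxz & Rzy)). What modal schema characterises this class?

□□r → □r

A defining formula is □□r → □r (the C4 axiom).
Suppose □□r→□r is valid. Take Rxy and set V(r)={w : xR²w}. Then □□r at x, so □r at x, so r at y, i.e. ∃z(Rxz∧Rzy).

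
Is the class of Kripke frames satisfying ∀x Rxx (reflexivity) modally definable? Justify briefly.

Yes: it is reflexivity, defined by the T schema □r → r.

Yes — defined by □r → r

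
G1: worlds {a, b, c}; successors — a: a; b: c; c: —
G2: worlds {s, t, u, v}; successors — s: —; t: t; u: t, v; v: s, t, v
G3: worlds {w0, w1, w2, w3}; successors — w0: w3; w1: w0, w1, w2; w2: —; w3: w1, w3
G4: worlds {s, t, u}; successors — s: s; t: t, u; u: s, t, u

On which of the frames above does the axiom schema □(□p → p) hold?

G4

This is the axiom for shift-reflexivity; its first-order frame correspondent is ∀x ∀y (Rxy → Ryy).
G1: fails — Rbc but not Rcc.
G2: fails — Rvs but not Rss.
G3: fails — Rw1w2 but not Rw2w2.
G4: satisfies the condition.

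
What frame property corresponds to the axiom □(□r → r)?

shift-reflexivity: ∀x ∀y (Rxy → Ryy)

Suppose □(□r→r) is valid. Take Rxy and set V(r)={w : Ryw}. Then at y, □r holds; since □(□r→r) at x, □r→r at y, so r at y, i.e. Ryy.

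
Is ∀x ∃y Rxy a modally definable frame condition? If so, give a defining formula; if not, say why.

Yes — defined by □p → ◇p

This is a Sahlqvist condition; the D axiom □p → ◇p defines it.
Suppose □p→◇p is valid. At any x set V(p)=W. Then □p at x, so ◇p at x, so x has a successor.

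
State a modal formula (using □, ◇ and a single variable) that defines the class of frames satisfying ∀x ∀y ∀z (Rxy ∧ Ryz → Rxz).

The condition is transitivity. The 4 schema □r → □□r defines it.
Suppose □r→□□r is valid. Take Rxy, Ryz and set V(r)={w : Rxw}. Then □r at x, so □□r at x, so □r at y, so r at z, i.e. Rxz.

□r → □□r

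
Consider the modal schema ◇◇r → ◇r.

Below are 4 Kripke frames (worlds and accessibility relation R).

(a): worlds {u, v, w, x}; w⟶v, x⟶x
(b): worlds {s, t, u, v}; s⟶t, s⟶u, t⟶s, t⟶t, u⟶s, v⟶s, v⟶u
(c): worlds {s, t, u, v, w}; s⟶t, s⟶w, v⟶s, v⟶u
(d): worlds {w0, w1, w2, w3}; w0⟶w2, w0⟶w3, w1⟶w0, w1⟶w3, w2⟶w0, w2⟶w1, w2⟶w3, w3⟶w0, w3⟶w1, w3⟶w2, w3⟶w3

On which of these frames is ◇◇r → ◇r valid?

This is the axiom for transitivity; its first-order frame correspondent is ∀x ∀y ∀z (Rxy ∧ Ryz → Rxz).
(a): satisfies the condition.
(b): fails — Rus and Rsu but not Ruu.
(c): fails — Rvs and Rsw but not Rvw.
(d): fails — Rw1w0 and Rw0w2 but not Rw1w2.

(a)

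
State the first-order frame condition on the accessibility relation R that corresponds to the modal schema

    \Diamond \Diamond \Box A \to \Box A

This is a Sahlqvist (Geach-type) schema ◇^2□^1A → □^1◇^0A.
Minimal-valuation argument: fix x; take any y with xR^2y and any z with xR^1z. Set V(A) to the set of worlds R-reachable from y in exactly 1 step. Then □^1A holds at y, so the antecedent holds at x; validity forces ◇^0A at z, giving a w with zR^0w and yR^1w.
First-order correspondent: \forall x \forall y \forall z ((x R^2 y \wedge xRz) \to \exists w (yRw \wedge z = w)).

\forall x \forall y \forall z ((x R^2 y \wedge xRz) \to \exists w (yRw \wedge z = w))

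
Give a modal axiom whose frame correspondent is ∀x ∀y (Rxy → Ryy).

□(□ψ → ψ)

A defining formula is □(□ψ → ψ) (the T□ axiom).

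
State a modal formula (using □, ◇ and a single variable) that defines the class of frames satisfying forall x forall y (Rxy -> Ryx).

r → □◇r

A defining formula is r → □◇r (the B axiom).
Suppose r→□◇r is valid. Take Rxy and set V(r)={x}. Then r at x, so □◇r at x, so ◇r at y, so some z with Ryz has r; z=x, i.e. Ryx.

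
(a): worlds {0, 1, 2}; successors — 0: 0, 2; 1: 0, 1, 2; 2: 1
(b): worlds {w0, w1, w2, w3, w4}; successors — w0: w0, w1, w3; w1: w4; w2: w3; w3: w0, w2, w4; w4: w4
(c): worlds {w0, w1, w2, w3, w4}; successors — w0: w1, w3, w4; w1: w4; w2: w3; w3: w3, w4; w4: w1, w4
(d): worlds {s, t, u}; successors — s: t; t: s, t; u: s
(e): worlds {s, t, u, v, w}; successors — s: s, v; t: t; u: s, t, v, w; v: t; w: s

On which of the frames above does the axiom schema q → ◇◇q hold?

(a)

This is the axiom for a generalized confluence (Geach) condition; its first-order frame correspondent is ∀x ∃w (x = w ∧ xR²w).
(a): ✓.
(b): fails — at w1 but no w with w1=w and w1R²w.
(c): fails — at w0 but no w with w0=w and w0R²w.
(d): fails — at u but no w with u=w and uR²w.
(e): fails — at u but no w* with u=w* and uR²w*.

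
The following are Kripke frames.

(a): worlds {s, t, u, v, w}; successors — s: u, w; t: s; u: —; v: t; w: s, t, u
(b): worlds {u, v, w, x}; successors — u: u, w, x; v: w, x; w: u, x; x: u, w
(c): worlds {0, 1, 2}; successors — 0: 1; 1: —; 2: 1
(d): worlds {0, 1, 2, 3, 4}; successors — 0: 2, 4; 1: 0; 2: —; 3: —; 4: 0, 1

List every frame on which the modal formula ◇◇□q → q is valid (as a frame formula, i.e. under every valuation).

This is the axiom for a generalized confluence (Geach) condition; its first-order frame correspondent is ∀x ∀y (xR²y → ∃w (yRw ∧ x = w)).
(a): fails — sR²s but no w* with sRw* and s=w*.
(b): fails — vR²u but no t with uRt and v=t.
(c): ✓.
(d): fails — 0R²0 but no w with 0Rw and 0=w.

(c)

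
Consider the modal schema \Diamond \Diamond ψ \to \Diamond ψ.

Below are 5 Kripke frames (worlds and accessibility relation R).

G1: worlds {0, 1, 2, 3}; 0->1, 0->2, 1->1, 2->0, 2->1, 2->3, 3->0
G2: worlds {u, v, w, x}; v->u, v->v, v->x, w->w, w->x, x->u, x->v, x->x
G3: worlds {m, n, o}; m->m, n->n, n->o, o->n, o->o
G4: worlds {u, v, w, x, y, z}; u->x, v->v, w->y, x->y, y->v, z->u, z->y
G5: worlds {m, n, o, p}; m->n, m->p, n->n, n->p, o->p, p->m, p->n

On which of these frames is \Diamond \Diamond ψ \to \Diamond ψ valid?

The schema corresponds to a generalized confluence (Geach) condition: \forall x \forall y (x R^2 y \to \exists w (y = w \wedge xRw)).
G1: fails — 0R²0 but no w with 0=w and 0Rw.
G2: fails — wR²u but no t with u=t and wRt.
G3: condition met.
G4: fails — uR²y but no t with y=t and uRt.
G5: fails — mR²m but no w with m=w and mRw.
Valid on: G3.

G3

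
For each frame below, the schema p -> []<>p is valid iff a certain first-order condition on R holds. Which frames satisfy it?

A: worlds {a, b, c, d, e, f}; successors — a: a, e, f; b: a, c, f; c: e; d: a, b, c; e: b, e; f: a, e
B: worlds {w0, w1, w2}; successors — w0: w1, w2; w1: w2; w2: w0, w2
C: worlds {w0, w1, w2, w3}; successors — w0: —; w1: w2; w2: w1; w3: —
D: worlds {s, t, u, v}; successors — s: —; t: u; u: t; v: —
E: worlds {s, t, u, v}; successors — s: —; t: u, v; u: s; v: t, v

C, D

The schema corresponds to symmetry: forall x forall y (Rxy -> Ryx).
A: fails — Rbc but not Rcb.
B: fails — Rw1w2 but not Rw2w1.
C: satisfies the condition.
D: satisfies the condition.
E: fails — Rus but not Rsu.
Valid on: C, D.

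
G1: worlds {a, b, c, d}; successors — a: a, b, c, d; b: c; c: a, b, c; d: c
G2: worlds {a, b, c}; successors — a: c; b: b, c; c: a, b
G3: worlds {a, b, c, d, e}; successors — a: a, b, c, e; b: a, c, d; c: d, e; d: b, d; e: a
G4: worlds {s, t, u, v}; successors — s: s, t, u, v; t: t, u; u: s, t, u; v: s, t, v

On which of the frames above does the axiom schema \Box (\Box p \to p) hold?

G4

Frame correspondent (Sahlqvist): \forall x \forall y (Rxy \to Ryy) — i.e. shift-reflexivity.
G1: fails — Rab but not Rbb.
G2: fails — Rbc but not Rcc.
G3: fails — Rbc but not Rcc.
G4: condition met.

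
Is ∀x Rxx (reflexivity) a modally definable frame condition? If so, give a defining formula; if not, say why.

Yes — defined by □r → r

This is a Sahlqvist condition; the T axiom □r → r defines it.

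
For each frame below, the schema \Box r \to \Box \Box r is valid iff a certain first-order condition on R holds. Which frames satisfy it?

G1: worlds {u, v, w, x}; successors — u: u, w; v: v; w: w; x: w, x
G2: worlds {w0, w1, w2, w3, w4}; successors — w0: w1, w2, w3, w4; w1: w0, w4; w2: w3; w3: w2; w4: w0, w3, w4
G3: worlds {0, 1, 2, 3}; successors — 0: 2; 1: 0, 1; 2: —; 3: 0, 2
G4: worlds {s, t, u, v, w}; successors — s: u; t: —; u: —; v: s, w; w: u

G1

The schema corresponds to transitivity: \forall x \forall y \forall z (Rxy \wedge Ryz \to Rxz).
G1: ✓.
G2: fails — Rw1w0 and Rw0w1 but not Rw1w1.
G3: fails — R10 and R02 but not R12.
G4: fails — Rvs and Rsu but not Rvu.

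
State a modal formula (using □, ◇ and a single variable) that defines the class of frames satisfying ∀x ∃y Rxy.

This is seriality; the standard corresponding axiom is D: □ψ → ◇ψ.
Suppose □ψ→◇ψ is valid. At any x set V(ψ)=W. Then □ψ at x, so ◇ψ at x, so x has a successor.

□ψ → ◇ψ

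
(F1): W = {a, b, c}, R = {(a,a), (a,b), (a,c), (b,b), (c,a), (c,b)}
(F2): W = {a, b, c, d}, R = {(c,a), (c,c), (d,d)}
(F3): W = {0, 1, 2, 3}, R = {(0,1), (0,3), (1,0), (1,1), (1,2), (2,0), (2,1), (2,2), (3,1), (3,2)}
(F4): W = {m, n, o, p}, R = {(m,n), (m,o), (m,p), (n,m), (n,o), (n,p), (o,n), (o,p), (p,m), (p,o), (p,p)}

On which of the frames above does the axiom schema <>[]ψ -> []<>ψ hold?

The schema corresponds to convergence: forall x forall y forall z (Rxy & Rxz -> exists w (Ryw & Rzw)).
(F1): satisfies the condition.
(F2): fails — Rca and Rca but a and a have no common successor.
(F3): satisfies the condition.
(F4): satisfies the condition.
Valid on: (F1), (F3), (F4).

(F1), (F3), (F4)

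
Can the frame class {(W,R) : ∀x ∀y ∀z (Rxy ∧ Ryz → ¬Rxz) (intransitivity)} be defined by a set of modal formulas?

Modal frame validity is preserved under surjective bounded morphisms.
The 7-cycle (worlds 0,1,2,3,4,5,6 with 0→1→2→3→4→5→6→0) is intransitive. Mapping every world to a single reflexive point • is a surjective bounded morphism; the reflexive point is not intransitive (R••∧R•• but R••).
Hence intransitivity is not modally definable.

No — not modally definable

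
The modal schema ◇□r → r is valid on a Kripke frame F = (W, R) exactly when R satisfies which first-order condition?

This schema is equivalent to the B axiom r → □◇r.
It corresponds to symmetry: ∀x ∀y (Rxy → Ryx).

Symmetry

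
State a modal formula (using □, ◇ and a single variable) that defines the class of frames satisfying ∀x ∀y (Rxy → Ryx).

q → □◇q

A defining formula is q → □◇q (the B axiom).
Suppose q→□◇q is valid. Take Rxy and set V(q)={x}. Then q at x, so □◇q at x, so ◇q at y, so some z with Ryz has q; z=x, i.e. Ryx.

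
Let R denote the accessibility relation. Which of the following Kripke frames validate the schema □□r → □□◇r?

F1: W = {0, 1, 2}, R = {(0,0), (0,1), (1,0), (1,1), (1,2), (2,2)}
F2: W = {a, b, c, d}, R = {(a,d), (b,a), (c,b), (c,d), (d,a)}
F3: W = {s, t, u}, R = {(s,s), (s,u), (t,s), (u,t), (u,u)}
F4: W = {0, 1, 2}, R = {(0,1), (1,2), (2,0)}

F1, F3

The schema corresponds to a generalized confluence (Geach) condition: ∀x ∀z (xR²z → ∃w (xR²w ∧ zRw)).
F1: satisfies the condition.
F2: fails — aR²a but no w with aR²w and aRw.
F3: satisfies the condition.
F4: fails — 0R²2 but no w with 0R²w and 2Rw.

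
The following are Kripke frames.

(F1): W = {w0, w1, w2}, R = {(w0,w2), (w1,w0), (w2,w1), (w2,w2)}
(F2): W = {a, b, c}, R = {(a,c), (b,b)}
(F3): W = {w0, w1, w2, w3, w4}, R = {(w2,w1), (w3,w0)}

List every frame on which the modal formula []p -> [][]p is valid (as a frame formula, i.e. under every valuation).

(F2), (F3)

The schema corresponds to transitivity: forall x forall y forall z (Rxy & Ryz -> Rxz).
(F1): fails — Rw0w2 and Rw2w1 but not Rw0w1.
(F2): condition met.
(F3): condition met.
Valid on: (F2), (F3).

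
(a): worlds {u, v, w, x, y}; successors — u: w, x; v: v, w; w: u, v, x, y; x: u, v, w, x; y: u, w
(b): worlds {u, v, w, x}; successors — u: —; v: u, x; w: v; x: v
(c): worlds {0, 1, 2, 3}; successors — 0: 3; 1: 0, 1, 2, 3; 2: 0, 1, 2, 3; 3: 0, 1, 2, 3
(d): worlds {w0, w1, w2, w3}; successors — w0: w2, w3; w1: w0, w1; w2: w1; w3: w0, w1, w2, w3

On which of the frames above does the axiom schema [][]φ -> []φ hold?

This is the axiom for density; its first-order frame correspondent is forall x forall y (Rxy -> exists z (Rxz & Rzy)).
(a): fails — Rwy but no z with Rwz and Rzy.
(b): fails — Rvu but no z with Rvz and Rzu.
(c): condition met.
(d): condition met.

(c), (d)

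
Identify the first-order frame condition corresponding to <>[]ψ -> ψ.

This is a form of the B axiom.
Its frame correspondent is symmetry — forall x forall y (Rxy -> Ryx).

symmetry: forall x forall y (Rxy -> Ryx)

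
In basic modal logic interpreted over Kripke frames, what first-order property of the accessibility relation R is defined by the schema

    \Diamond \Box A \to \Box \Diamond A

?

convergence: \forall x \forall y \forall z (Rxy \wedge Rxz \to \exists w (Ryw \wedge Rzw))

Suppose ◇□A→□◇A is valid. Take Rxy, Rxz and set V(A)={w : Ryw}. Then □A at y so ◇□A at x, so □◇A at x, so ◇A at z, giving w with Rzw and Ryw.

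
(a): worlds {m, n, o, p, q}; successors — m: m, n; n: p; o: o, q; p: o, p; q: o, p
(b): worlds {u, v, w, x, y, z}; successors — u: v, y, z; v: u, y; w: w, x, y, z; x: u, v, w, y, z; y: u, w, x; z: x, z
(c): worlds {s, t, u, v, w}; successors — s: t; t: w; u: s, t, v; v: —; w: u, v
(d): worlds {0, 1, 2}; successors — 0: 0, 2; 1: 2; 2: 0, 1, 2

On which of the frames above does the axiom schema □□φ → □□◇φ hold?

This is the axiom for a generalized confluence (Geach) condition; its first-order frame correspondent is ∀x ∀z (xR²z → ∃w (xR²w ∧ zRw)).
(a): holds.
(b): holds.
(c): fails — sR²w but no w* with sR²w* and wRw*.
(d): holds.

(a), (b), (d)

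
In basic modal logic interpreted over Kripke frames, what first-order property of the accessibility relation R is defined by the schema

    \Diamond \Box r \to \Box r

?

the Euclidean property

This schema is equivalent to the 5 axiom ◇r → □◇r.
It corresponds to the Euclidean property: \forall x \forall y \forall z (Rxy \wedge Rxz \to Ryz).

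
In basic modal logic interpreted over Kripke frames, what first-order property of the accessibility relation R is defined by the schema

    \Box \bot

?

Emptiness of R

This is the Ver axiom.
It corresponds to emptiness of R: \forall x \forall y \neg Rxy.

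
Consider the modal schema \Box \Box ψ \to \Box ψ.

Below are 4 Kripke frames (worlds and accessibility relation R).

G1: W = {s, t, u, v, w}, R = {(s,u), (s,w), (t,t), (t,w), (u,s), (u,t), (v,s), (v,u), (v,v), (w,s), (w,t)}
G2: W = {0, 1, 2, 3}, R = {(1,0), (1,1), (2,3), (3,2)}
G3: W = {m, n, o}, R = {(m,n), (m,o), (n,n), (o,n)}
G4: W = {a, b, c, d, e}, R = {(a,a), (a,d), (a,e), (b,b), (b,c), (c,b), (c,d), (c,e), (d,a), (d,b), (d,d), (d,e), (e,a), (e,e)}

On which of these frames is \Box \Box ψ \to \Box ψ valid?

This is the axiom for density; its first-order frame correspondent is \forall x \forall y (Rxy \to \exists z (Rxz \wedge Rzy)).
G1: fails — Rus but no z with Ruz and Rzs.
G2: fails — R23 but no z with R2z and Rz3.
G3: fails — Rmo but no z with Rmz and Rzo.
G4: condition met.

G4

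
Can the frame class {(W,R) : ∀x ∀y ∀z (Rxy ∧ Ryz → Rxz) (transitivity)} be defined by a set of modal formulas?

This is a Sahlqvist condition; the 4 axiom □r → □□r defines it.
Suppose □r→□□r is valid. Take Rxy, Ryz and set V(r)={w : Rxw}. Then □r at x, so □□r at x, so □r at y, so r at z, i.e. Rxz.

Definable; □r → □□r defines it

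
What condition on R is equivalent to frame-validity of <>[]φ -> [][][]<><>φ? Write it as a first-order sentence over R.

forall x forall y forall z ((xRy & x R^3 z) -> exists w (yRw & z R^2 w))

This is a Sahlqvist (Geach-type) schema ◇^1□^1φ → □^3◇^2φ.
Minimal-valuation argument: fix x; take any y with xR^1y and any z with xR^3z. Set V(φ) to the set of worlds R-reachable from y in exactly 1 step. Then □^1φ holds at y, so the antecedent holds at x; validity forces ◇^2φ at z, giving a w with zR^2w and yR^1w.
First-order correspondent: forall x forall y forall z ((xRy & x R^3 z) -> exists w (yRw & z R^2 w)).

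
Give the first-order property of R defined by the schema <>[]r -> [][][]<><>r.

This is a Sahlqvist (Geach-type) schema ◇^1□^1r → □^3◇^2r.
Minimal-valuation argument: fix x; take any y with xR^1y and any z with xR^3z. Set V(r) to the set of worlds R-reachable from y in exactly 1 step. Then □^1r holds at y, so the antecedent holds at x; validity forces ◇^2r at z, giving a w with zR^2w and yR^1w.
First-order correspondent: forall x forall y forall z ((xRy & x R^3 z) -> exists w (yRw & z R^2 w)).

forall x forall y forall z ((xRy & x R^3 z) -> exists w (yRw & z R^2 w))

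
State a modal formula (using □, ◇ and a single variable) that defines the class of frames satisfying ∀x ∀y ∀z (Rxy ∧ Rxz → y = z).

◇r → □r

This is partial functionality; the standard corresponding axiom is CD: ◇r → □r.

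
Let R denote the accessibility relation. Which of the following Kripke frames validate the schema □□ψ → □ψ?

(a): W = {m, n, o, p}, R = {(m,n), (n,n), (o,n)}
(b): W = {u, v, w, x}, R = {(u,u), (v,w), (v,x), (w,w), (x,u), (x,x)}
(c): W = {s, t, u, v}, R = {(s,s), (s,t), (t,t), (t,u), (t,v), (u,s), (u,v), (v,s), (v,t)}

(a), (b)

This is the axiom for density; its first-order frame correspondent is ∀x ∀y (Rxy → ∃z (Rxz ∧ Rzy)).
(a): holds.
(b): holds.
(c): fails — Ruv but no z with Ruz and Rzv.
Valid on: (a), (b).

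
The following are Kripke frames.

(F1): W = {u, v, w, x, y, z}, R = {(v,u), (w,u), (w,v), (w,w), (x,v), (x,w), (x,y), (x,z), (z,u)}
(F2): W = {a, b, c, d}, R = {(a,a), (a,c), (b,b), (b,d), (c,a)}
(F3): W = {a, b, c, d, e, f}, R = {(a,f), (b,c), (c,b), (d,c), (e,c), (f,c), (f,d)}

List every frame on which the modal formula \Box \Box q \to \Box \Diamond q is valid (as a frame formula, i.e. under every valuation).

Frame correspondent (Sahlqvist): \forall x \forall z (xRz \to \exists w (x R^2 w \wedge zRw)) — i.e. a generalized confluence (Geach) condition.
(F1): fails — vRu but no t with vR²t and uRt.
(F2): fails — bRd but no w with bR²w and dRw.
(F3): holds.

(F3)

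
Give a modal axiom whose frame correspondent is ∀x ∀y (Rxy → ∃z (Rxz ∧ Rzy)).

□□p → □p

A defining formula is □□p → □p (the C4 axiom).
Suppose □□p→□p is valid. Take Rxy and set V(p)={w : xR²w}. Then □□p at x, so □p at x, so p at y, i.e. ∃z(Rxz∧Rzy).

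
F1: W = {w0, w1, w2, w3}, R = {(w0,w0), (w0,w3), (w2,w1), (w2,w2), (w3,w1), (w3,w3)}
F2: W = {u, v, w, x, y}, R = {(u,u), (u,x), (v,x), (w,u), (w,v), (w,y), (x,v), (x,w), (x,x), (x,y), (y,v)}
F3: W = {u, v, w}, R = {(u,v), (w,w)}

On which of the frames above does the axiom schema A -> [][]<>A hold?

F3

This is the axiom for a generalized confluence (Geach) condition; its first-order frame correspondent is forall x forall z (x R^2 z -> exists w (x = w & zRw)).
F1: fails — w0R²w1 but no w with w0=w and w1Rw.
F2: fails — uR²v but no t with u=t and vRt.
F3: ✓.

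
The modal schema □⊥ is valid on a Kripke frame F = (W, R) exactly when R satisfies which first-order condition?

emptiness of R

□⊥ is valid iff no world has any successor (otherwise □⊥ fails at any world with one).
Conversely, on a frame with emptiness of R the schema holds at every world under every valuation.
Frame condition: ∀x ∀y ¬Rxy.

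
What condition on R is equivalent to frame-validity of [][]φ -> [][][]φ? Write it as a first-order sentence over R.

forall x forall z (x R^3 z -> exists w (x R^2 w & z = w))

This is a Sahlqvist (Geach-type) schema ◇^0□^2φ → □^3◇^0φ.
Minimal-valuation argument: fix x; take any y with xR^0y and any z with xR^3z. Set V(φ) to the set of worlds R-reachable from y in exactly 2 steps. Then □^2φ holds at y, so the antecedent holds at x; validity forces ◇^0φ at z, giving a w with zR^0w and yR^2w.
First-order correspondent: forall x forall z (x R^3 z -> exists w (x R^2 w & z = w)).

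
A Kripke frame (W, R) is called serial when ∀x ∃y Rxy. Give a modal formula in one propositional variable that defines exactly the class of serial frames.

□r → ◇r

The condition is seriality. The D schema □r → ◇r defines it.
Suppose □r→◇r is valid. At any x set V(r)=W. Then □r at x, so ◇r at x, so x has a successor.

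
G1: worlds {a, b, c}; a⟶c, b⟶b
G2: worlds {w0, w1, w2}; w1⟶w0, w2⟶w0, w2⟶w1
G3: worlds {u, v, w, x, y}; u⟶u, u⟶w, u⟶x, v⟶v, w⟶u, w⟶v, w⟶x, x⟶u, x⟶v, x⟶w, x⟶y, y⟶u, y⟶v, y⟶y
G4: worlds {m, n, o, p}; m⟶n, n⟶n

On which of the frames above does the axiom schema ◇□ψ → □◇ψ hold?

G4

This is the axiom for convergence; its first-order frame correspondent is ∀x ∀y ∀z (Rxy ∧ Rxz → ∃w (Ryw ∧ Rzw)).
G1: fails — Rac and Rac but c and c have no common successor.
G2: fails — Rw1w0 and Rw1w0 but w0 and w0 have no common successor.
G3: fails — Rwu and Rwv but u and v have no common successor.
G4: satisfies the condition.
Valid on: G4.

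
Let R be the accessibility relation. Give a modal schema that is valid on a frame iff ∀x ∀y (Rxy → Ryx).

p → □◇p

This is symmetry; the standard corresponding axiom is B: p → □◇p.
Suppose p→□◇p is valid. Take Rxy and set V(p)={x}. Then p at x, so □◇p at x, so ◇p at y, so some z with Ryz has p; z=x, i.e. Ryx.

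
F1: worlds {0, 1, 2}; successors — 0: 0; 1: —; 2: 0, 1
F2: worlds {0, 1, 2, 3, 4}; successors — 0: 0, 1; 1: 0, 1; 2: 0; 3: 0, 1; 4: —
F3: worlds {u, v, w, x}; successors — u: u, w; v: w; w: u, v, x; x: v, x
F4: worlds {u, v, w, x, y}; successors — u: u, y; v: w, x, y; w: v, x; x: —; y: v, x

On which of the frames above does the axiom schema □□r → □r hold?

F2

The schema corresponds to density: ∀x ∀y (Rxy → ∃z (Rxz ∧ Rzy)).
F1: fails — R21 but no z with R2z and Rz1.
F2: ✓.
F3: fails — Rvw but no z with Rvz and Rzw.
F4: fails — Rvw but no z with Rvz and Rzw.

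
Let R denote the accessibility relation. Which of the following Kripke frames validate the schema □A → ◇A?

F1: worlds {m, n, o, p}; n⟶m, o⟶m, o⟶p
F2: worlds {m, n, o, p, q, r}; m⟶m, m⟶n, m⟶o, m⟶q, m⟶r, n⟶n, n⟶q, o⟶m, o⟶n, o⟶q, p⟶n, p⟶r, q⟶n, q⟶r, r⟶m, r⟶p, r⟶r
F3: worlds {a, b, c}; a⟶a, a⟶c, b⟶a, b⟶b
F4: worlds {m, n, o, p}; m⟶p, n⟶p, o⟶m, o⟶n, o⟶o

This is the axiom for seriality; its first-order frame correspondent is ∀x ∃y Rxy.
F1: fails — world m has no successor.
F2: condition met.
F3: fails — world c has no successor.
F4: fails — world p has no successor.

F2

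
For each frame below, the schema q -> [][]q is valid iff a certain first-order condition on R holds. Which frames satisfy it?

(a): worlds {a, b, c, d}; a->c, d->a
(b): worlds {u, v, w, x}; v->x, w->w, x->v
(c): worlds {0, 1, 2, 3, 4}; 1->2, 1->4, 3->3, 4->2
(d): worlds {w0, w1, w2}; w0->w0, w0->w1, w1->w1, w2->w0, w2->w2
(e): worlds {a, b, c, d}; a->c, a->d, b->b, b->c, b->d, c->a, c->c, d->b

(b)

The schema corresponds to a generalized confluence (Geach) condition: forall x forall z (x R^2 z -> exists w (x = w & z = w)).
(a): fails — dR²c but d ≠ c.
(b): condition met.
(c): fails — 1R²2 but 1 ≠ 2.
(d): fails — w0R²w1 but w0 ≠ w1.
(e): fails — aR²b but a ≠ b.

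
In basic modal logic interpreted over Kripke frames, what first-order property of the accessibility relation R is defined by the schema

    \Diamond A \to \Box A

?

This schema is the CD axiom.
Its frame correspondent is partial functionality — \forall x \forall y \forall z (Rxy \wedge Rxz \to y = z).

Partial functionality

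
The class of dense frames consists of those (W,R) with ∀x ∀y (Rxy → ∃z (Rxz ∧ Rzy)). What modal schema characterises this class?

□□s → □s

This is density; the standard corresponding axiom is C4: □□s → □s.
Suppose □□s→□s is valid. Take Rxy and set V(s)={w : xR²w}. Then □□s at x, so □s at x, so s at y, i.e. ∃z(Rxz∧Rzy).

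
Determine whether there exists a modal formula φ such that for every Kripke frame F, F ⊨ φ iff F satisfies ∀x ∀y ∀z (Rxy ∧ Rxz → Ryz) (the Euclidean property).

This is a Sahlqvist condition; the 5 axiom ◇r → □◇r defines it.
Suppose ◇r→□◇r is valid. Take Rxy, Rxz and set V(r)={y}. Then ◇r at x, so □◇r at x, so ◇r at z, so some w with Rzw has r; w=y, i.e. Rzy. By symmetry of the argument, Ryz.

Definable; ◇r → □◇r defines it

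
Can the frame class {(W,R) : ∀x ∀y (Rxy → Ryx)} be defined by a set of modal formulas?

Definable; p → □◇p defines it

This is a Sahlqvist condition; the B axiom p → □◇p defines it.
Suppose p→□◇p is valid. Take Rxy and set V(p)={x}. Then p at x, so □◇p at x, so ◇p at y, so some z with Ryz has p; z=x, i.e. Ryx.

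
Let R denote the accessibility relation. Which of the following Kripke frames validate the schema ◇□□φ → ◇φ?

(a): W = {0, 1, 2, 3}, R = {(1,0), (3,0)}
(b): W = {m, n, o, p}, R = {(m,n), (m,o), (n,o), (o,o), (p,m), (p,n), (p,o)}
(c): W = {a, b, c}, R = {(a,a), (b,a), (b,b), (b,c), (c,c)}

(b), (c)

The schema corresponds to a generalized confluence (Geach) condition: ∀x ∀y (xRy → ∃w (yR²w ∧ xRw)).
(a): fails — 1R0 but no w with 0R²w and 1Rw.
(b): satisfies the condition.
(c): satisfies the condition.
Valid on: (b), (c).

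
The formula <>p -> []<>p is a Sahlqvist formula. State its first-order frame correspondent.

The Euclidean property

Suppose ◇p→□◇p is valid. Take Rxy, Rxz and set V(p)={y}. Then ◇p at x, so □◇p at x, so ◇p at z, so some w with Rzw has p; w=y, i.e. Rzy. By symmetry of the argument, Ryz.
Conversely, on a frame with the Euclidean property the schema holds at every world under every valuation.
So the correspondent is the Euclidean property.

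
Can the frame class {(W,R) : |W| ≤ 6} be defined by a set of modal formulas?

If a class were modally definable it would be closed under disjoint unions (Goldblatt–Thomason).
Any modal formula valid on each of 7 disjoint one-world frames is valid on their disjoint union (validity is preserved under disjoint unions). Each one-world frame has |W|=1≤6, but the union has |W|=7.
So the class is not modally definable.

No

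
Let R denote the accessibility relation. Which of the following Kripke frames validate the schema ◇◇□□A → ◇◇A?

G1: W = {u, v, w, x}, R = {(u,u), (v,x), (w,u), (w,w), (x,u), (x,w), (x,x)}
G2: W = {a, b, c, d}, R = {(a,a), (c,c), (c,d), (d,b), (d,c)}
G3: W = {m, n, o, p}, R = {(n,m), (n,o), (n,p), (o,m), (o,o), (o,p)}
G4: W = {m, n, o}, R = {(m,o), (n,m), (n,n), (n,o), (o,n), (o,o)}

Frame correspondent (Sahlqvist): ∀x ∀y (xR²y → ∃w (yR²w ∧ xR²w)) — i.e. a generalized confluence (Geach) condition.
G1: satisfies the condition.
G2: fails — cR²b but no w with bR²w and cR²w.
G3: fails — nR²m but no w with mR²w and nR²w.
G4: satisfies the condition.
Valid on: G1, G4.

G1, G4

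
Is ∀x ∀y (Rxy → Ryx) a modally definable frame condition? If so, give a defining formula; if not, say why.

Definable; r → □◇r defines it

The condition is symmetry. A defining modal formula is r → □◇r.
Suppose r→□◇r is valid. Take Rxy and set V(r)={x}. Then r at x, so □◇r at x, so ◇r at y, so some z with Ryz has r; z=x, i.e. Ryx.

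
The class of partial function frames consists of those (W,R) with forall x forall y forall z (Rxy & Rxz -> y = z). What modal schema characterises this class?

This is partial functionality; the standard corresponding axiom is CD: ◇s → □s.
Suppose ◇s→□s is valid. Take Rxy, Rxz and set V(s)={y}. Then ◇s at x, so □s at x, so s at z, i.e. z=y.

◇s → □s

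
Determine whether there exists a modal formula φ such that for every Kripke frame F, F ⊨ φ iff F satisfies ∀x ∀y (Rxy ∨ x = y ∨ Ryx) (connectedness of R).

If a class were modally definable it would be closed under disjoint unions (Goldblatt–Thomason).
Take 3 disjoint single-world reflexive frames: each is trivially connected, but their disjoint union has 3 worlds with no edge between distinct components, so it is not connected.
So no modal formula (or set of formulas) defines exactly the connected frames.

No — not modally definable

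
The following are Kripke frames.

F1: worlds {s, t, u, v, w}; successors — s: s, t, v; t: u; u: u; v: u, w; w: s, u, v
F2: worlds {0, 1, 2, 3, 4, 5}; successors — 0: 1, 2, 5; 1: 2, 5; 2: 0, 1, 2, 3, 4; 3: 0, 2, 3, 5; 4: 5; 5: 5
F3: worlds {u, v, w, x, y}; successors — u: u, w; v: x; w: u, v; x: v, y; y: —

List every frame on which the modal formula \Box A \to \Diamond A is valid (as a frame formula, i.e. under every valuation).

This is the axiom for seriality; its first-order frame correspondent is \forall x \exists y Rxy.
F1: condition met.
F2: condition met.
F3: fails — world y has no successor.

F1, F2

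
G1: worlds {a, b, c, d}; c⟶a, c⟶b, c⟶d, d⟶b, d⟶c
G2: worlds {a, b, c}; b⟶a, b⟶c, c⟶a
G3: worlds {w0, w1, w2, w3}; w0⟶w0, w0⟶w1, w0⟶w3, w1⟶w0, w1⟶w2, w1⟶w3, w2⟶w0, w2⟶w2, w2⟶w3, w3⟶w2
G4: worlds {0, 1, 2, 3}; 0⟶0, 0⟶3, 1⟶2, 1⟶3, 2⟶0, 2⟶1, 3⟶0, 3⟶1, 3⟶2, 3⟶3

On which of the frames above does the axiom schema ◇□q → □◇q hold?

The schema corresponds to convergence: ∀x ∀y ∀z (Rxy ∧ Rxz → ∃w (Ryw ∧ Rzw)).
G1: fails — Rcd and Rcb but d and b have no common successor.
G2: fails — Rba and Rba but a and a have no common successor.
G3: fails — Rw0w0 and Rw0w3 but w0 and w3 have no common successor.
G4: fails — R32 and R31 but 2 and 1 have no common successor.
Valid on no frame.

none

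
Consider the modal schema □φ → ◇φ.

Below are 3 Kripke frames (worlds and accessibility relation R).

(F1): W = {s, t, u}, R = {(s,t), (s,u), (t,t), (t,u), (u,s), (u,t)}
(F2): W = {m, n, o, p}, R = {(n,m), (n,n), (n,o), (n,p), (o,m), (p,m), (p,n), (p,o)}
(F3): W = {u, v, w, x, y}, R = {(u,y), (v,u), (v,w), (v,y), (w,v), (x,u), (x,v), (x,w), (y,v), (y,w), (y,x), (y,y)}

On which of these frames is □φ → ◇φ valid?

This is the axiom for seriality; its first-order frame correspondent is ∀x ∃y Rxy.
(F1): satisfies the condition.
(F2): fails — world m has no successor.
(F3): satisfies the condition.

(F1), (F3)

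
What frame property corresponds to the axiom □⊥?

This is the Ver axiom.
It corresponds to emptiness of R: ∀x ∀y ¬Rxy.

emptiness of R: ∀x ∀y ¬Rxy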